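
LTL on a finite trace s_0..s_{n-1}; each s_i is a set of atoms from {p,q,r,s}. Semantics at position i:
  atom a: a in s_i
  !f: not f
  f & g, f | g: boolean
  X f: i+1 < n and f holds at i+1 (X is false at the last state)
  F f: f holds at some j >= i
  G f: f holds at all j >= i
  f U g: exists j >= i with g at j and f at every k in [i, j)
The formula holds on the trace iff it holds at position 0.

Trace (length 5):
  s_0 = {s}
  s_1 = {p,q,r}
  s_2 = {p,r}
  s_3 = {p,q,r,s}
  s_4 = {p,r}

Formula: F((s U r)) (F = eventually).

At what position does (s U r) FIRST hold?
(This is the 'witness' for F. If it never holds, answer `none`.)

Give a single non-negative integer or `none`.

Answer: 0

Derivation:
s_0={s}: (s U r)=True s=True r=False
s_1={p,q,r}: (s U r)=True s=False r=True
s_2={p,r}: (s U r)=True s=False r=True
s_3={p,q,r,s}: (s U r)=True s=True r=True
s_4={p,r}: (s U r)=True s=False r=True
F((s U r)) holds; first witness at position 0.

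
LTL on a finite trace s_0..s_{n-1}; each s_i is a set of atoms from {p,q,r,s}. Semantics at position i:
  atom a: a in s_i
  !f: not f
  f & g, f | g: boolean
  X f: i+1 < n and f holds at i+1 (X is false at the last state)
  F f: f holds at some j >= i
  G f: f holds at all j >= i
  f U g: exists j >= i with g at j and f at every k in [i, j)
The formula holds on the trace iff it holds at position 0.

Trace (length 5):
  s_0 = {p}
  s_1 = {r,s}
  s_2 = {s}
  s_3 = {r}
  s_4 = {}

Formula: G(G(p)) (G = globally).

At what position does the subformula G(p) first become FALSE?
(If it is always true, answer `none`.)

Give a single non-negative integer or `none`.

Answer: 0

Derivation:
s_0={p}: G(p)=False p=True
s_1={r,s}: G(p)=False p=False
s_2={s}: G(p)=False p=False
s_3={r}: G(p)=False p=False
s_4={}: G(p)=False p=False
G(G(p)) holds globally = False
First violation at position 0.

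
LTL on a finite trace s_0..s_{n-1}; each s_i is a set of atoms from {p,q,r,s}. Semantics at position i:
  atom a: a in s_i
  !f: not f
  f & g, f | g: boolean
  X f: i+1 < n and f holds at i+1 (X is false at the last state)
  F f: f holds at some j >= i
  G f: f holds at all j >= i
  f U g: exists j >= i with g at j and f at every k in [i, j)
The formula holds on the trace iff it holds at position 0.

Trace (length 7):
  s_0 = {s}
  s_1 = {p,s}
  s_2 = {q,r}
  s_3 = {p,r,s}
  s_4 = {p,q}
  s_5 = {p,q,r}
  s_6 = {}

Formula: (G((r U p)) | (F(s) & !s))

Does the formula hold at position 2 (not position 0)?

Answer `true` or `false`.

s_0={s}: (G((r U p)) | (F(s) & !s))=False G((r U p))=False (r U p)=False r=False p=False (F(s) & !s)=False F(s)=True s=True !s=False
s_1={p,s}: (G((r U p)) | (F(s) & !s))=False G((r U p))=False (r U p)=True r=False p=True (F(s) & !s)=False F(s)=True s=True !s=False
s_2={q,r}: (G((r U p)) | (F(s) & !s))=True G((r U p))=False (r U p)=True r=True p=False (F(s) & !s)=True F(s)=True s=False !s=True
s_3={p,r,s}: (G((r U p)) | (F(s) & !s))=False G((r U p))=False (r U p)=True r=True p=True (F(s) & !s)=False F(s)=True s=True !s=False
s_4={p,q}: (G((r U p)) | (F(s) & !s))=False G((r U p))=False (r U p)=True r=False p=True (F(s) & !s)=False F(s)=False s=False !s=True
s_5={p,q,r}: (G((r U p)) | (F(s) & !s))=False G((r U p))=False (r U p)=True r=True p=True (F(s) & !s)=False F(s)=False s=False !s=True
s_6={}: (G((r U p)) | (F(s) & !s))=False G((r U p))=False (r U p)=False r=False p=False (F(s) & !s)=False F(s)=False s=False !s=True
Evaluating at position 2: result = True

Answer: true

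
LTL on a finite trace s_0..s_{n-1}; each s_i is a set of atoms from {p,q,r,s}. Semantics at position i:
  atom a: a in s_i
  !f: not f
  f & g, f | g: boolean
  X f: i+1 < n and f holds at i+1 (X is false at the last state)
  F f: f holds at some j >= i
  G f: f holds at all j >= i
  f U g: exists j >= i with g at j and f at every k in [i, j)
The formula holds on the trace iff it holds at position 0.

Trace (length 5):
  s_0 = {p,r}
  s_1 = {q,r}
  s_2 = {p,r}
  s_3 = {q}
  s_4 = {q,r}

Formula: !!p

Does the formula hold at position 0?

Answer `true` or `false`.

Answer: true

Derivation:
s_0={p,r}: !!p=True !p=False p=True
s_1={q,r}: !!p=False !p=True p=False
s_2={p,r}: !!p=True !p=False p=True
s_3={q}: !!p=False !p=True p=False
s_4={q,r}: !!p=False !p=True p=False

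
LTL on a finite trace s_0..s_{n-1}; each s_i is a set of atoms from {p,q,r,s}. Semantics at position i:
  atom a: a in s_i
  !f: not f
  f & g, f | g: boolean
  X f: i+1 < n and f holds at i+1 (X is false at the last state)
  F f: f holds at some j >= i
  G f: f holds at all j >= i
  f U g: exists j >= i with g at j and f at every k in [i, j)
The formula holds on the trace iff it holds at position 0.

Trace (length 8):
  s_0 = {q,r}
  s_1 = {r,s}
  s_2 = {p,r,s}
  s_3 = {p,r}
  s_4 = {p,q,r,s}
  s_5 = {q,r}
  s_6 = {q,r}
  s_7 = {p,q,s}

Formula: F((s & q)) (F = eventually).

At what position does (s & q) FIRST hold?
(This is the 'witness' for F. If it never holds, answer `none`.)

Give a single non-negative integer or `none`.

Answer: 4

Derivation:
s_0={q,r}: (s & q)=False s=False q=True
s_1={r,s}: (s & q)=False s=True q=False
s_2={p,r,s}: (s & q)=False s=True q=False
s_3={p,r}: (s & q)=False s=False q=False
s_4={p,q,r,s}: (s & q)=True s=True q=True
s_5={q,r}: (s & q)=False s=False q=True
s_6={q,r}: (s & q)=False s=False q=True
s_7={p,q,s}: (s & q)=True s=True q=True
F((s & q)) holds; first witness at position 4.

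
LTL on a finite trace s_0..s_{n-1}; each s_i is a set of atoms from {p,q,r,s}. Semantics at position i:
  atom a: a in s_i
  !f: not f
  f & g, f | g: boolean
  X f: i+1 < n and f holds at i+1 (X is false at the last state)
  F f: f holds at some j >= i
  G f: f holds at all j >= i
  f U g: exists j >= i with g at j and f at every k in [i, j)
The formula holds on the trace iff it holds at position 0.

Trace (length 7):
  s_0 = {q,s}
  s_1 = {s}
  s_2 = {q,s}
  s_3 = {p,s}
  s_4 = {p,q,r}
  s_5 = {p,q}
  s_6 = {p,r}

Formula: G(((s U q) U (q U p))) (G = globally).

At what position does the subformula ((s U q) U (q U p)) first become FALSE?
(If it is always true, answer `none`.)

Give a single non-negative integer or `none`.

s_0={q,s}: ((s U q) U (q U p))=True (s U q)=True s=True q=True (q U p)=False p=False
s_1={s}: ((s U q) U (q U p))=True (s U q)=True s=True q=False (q U p)=False p=False
s_2={q,s}: ((s U q) U (q U p))=True (s U q)=True s=True q=True (q U p)=True p=False
s_3={p,s}: ((s U q) U (q U p))=True (s U q)=True s=True q=False (q U p)=True p=True
s_4={p,q,r}: ((s U q) U (q U p))=True (s U q)=True s=False q=True (q U p)=True p=True
s_5={p,q}: ((s U q) U (q U p))=True (s U q)=True s=False q=True (q U p)=True p=True
s_6={p,r}: ((s U q) U (q U p))=True (s U q)=False s=False q=False (q U p)=True p=True
G(((s U q) U (q U p))) holds globally = True
No violation — formula holds at every position.

Answer: none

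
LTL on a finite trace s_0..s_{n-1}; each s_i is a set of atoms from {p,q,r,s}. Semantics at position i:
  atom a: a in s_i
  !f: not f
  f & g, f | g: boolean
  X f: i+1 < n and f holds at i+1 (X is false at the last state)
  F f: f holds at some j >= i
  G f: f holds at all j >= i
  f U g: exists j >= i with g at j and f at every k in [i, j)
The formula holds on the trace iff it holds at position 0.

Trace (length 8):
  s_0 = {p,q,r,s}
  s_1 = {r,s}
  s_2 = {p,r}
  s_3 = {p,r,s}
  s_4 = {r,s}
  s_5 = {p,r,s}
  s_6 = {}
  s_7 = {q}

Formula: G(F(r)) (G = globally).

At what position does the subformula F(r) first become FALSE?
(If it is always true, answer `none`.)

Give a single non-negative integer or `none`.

Answer: 6

Derivation:
s_0={p,q,r,s}: F(r)=True r=True
s_1={r,s}: F(r)=True r=True
s_2={p,r}: F(r)=True r=True
s_3={p,r,s}: F(r)=True r=True
s_4={r,s}: F(r)=True r=True
s_5={p,r,s}: F(r)=True r=True
s_6={}: F(r)=False r=False
s_7={q}: F(r)=False r=False
G(F(r)) holds globally = False
First violation at position 6.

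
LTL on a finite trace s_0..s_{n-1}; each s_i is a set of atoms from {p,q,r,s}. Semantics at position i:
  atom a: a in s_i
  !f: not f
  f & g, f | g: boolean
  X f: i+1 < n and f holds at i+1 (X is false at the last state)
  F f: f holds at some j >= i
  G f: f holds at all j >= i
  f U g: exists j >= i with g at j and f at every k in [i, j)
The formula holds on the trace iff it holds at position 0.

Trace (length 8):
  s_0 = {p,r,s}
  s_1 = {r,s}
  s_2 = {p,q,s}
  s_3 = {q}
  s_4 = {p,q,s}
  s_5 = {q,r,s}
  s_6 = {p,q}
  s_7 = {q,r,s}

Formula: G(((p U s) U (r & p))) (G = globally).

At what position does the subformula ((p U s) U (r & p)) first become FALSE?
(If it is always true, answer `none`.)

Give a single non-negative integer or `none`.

Answer: 1

Derivation:
s_0={p,r,s}: ((p U s) U (r & p))=True (p U s)=True p=True s=True (r & p)=True r=True
s_1={r,s}: ((p U s) U (r & p))=False (p U s)=True p=False s=True (r & p)=False r=True
s_2={p,q,s}: ((p U s) U (r & p))=False (p U s)=True p=True s=True (r & p)=False r=False
s_3={q}: ((p U s) U (r & p))=False (p U s)=False p=False s=False (r & p)=False r=False
s_4={p,q,s}: ((p U s) U (r & p))=False (p U s)=True p=True s=True (r & p)=False r=False
s_5={q,r,s}: ((p U s) U (r & p))=False (p U s)=True p=False s=True (r & p)=False r=True
s_6={p,q}: ((p U s) U (r & p))=False (p U s)=True p=True s=False (r & p)=False r=False
s_7={q,r,s}: ((p U s) U (r & p))=False (p U s)=True p=False s=True (r & p)=False r=True
G(((p U s) U (r & p))) holds globally = False
First violation at position 1.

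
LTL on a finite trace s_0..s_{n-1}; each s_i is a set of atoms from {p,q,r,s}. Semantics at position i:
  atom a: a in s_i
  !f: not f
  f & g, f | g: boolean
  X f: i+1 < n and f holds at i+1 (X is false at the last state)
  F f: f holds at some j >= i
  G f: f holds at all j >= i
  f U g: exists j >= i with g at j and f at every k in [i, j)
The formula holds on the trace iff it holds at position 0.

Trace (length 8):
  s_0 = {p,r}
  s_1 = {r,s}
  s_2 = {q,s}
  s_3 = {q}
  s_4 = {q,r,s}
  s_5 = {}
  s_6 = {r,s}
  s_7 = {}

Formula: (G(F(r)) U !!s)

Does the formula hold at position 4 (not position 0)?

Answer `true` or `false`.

s_0={p,r}: (G(F(r)) U !!s)=False G(F(r))=False F(r)=True r=True !!s=False !s=True s=False
s_1={r,s}: (G(F(r)) U !!s)=True G(F(r))=False F(r)=True r=True !!s=True !s=False s=True
s_2={q,s}: (G(F(r)) U !!s)=True G(F(r))=False F(r)=True r=False !!s=True !s=False s=True
s_3={q}: (G(F(r)) U !!s)=False G(F(r))=False F(r)=True r=False !!s=False !s=True s=False
s_4={q,r,s}: (G(F(r)) U !!s)=True G(F(r))=False F(r)=True r=True !!s=True !s=False s=True
s_5={}: (G(F(r)) U !!s)=False G(F(r))=False F(r)=True r=False !!s=False !s=True s=False
s_6={r,s}: (G(F(r)) U !!s)=True G(F(r))=False F(r)=True r=True !!s=True !s=False s=True
s_7={}: (G(F(r)) U !!s)=False G(F(r))=False F(r)=False r=False !!s=False !s=True s=False
Evaluating at position 4: result = True

Answer: true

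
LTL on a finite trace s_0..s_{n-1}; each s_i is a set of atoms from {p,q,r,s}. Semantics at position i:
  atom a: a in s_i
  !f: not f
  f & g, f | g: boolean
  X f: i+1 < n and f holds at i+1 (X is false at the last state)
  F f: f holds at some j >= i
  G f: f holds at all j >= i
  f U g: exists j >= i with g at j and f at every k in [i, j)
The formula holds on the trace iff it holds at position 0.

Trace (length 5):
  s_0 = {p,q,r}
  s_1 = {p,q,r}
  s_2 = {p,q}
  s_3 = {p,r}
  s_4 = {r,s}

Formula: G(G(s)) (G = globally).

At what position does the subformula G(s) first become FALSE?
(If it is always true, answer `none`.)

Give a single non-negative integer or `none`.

Answer: 0

Derivation:
s_0={p,q,r}: G(s)=False s=False
s_1={p,q,r}: G(s)=False s=False
s_2={p,q}: G(s)=False s=False
s_3={p,r}: G(s)=False s=False
s_4={r,s}: G(s)=True s=True
G(G(s)) holds globally = False
First violation at position 0.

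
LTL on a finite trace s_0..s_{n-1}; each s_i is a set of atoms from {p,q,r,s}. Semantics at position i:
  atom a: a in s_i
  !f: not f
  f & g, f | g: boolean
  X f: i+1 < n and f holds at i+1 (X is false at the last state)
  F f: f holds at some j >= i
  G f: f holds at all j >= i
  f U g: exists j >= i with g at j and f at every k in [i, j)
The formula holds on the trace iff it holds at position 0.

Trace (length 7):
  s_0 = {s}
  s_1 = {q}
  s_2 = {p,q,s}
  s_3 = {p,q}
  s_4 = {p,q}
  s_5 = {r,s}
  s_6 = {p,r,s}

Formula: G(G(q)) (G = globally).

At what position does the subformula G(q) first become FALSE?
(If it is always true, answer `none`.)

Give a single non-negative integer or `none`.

Answer: 0

Derivation:
s_0={s}: G(q)=False q=False
s_1={q}: G(q)=False q=True
s_2={p,q,s}: G(q)=False q=True
s_3={p,q}: G(q)=False q=True
s_4={p,q}: G(q)=False q=True
s_5={r,s}: G(q)=False q=False
s_6={p,r,s}: G(q)=False q=False
G(G(q)) holds globally = False
First violation at position 0.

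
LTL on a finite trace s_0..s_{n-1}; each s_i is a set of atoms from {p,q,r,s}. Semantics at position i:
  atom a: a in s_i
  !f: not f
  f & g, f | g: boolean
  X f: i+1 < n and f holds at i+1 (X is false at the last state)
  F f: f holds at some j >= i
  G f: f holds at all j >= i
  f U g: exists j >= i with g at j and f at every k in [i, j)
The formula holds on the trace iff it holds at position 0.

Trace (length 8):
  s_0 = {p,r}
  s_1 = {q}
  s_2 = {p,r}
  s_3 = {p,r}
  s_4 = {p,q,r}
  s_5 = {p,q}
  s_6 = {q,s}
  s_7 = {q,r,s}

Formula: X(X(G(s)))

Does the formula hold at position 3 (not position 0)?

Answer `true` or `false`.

s_0={p,r}: X(X(G(s)))=False X(G(s))=False G(s)=False s=False
s_1={q}: X(X(G(s)))=False X(G(s))=False G(s)=False s=False
s_2={p,r}: X(X(G(s)))=False X(G(s))=False G(s)=False s=False
s_3={p,r}: X(X(G(s)))=False X(G(s))=False G(s)=False s=False
s_4={p,q,r}: X(X(G(s)))=True X(G(s))=False G(s)=False s=False
s_5={p,q}: X(X(G(s)))=True X(G(s))=True G(s)=False s=False
s_6={q,s}: X(X(G(s)))=False X(G(s))=True G(s)=True s=True
s_7={q,r,s}: X(X(G(s)))=False X(G(s))=False G(s)=True s=True
Evaluating at position 3: result = False

Answer: false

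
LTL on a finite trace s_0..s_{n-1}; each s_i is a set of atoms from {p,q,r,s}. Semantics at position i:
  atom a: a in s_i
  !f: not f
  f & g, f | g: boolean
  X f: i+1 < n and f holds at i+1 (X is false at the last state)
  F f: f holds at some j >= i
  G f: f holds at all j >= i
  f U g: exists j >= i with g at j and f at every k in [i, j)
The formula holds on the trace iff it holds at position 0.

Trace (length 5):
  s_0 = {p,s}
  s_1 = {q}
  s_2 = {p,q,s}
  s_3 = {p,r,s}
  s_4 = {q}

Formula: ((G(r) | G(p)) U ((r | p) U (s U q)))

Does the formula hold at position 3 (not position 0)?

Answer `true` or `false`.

s_0={p,s}: ((G(r) | G(p)) U ((r | p) U (s U q)))=True (G(r) | G(p))=False G(r)=False r=False G(p)=False p=True ((r | p) U (s U q))=True (r | p)=True (s U q)=True s=True q=False
s_1={q}: ((G(r) | G(p)) U ((r | p) U (s U q)))=True (G(r) | G(p))=False G(r)=False r=False G(p)=False p=False ((r | p) U (s U q))=True (r | p)=False (s U q)=True s=False q=True
s_2={p,q,s}: ((G(r) | G(p)) U ((r | p) U (s U q)))=True (G(r) | G(p))=False G(r)=False r=False G(p)=False p=True ((r | p) U (s U q))=True (r | p)=True (s U q)=True s=True q=True
s_3={p,r,s}: ((G(r) | G(p)) U ((r | p) U (s U q)))=True (G(r) | G(p))=False G(r)=False r=True G(p)=False p=True ((r | p) U (s U q))=True (r | p)=True (s U q)=True s=True q=False
s_4={q}: ((G(r) | G(p)) U ((r | p) U (s U q)))=True (G(r) | G(p))=False G(r)=False r=False G(p)=False p=False ((r | p) U (s U q))=True (r | p)=False (s U q)=True s=False q=True
Evaluating at position 3: result = True

Answer: true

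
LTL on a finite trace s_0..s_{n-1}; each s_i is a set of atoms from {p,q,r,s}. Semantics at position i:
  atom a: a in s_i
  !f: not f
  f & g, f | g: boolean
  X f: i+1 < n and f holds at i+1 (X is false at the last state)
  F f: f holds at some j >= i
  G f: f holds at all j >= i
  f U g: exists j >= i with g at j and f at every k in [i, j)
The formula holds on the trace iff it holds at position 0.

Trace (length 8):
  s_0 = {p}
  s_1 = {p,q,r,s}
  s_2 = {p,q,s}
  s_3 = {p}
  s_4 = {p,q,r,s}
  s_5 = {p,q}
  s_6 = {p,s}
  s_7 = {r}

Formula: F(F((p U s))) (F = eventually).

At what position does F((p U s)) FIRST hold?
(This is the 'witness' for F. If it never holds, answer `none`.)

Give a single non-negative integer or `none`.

Answer: 0

Derivation:
s_0={p}: F((p U s))=True (p U s)=True p=True s=False
s_1={p,q,r,s}: F((p U s))=True (p U s)=True p=True s=True
s_2={p,q,s}: F((p U s))=True (p U s)=True p=True s=True
s_3={p}: F((p U s))=True (p U s)=True p=True s=False
s_4={p,q,r,s}: F((p U s))=True (p U s)=True p=True s=True
s_5={p,q}: F((p U s))=True (p U s)=True p=True s=False
s_6={p,s}: F((p U s))=True (p U s)=True p=True s=True
s_7={r}: F((p U s))=False (p U s)=False p=False s=False
F(F((p U s))) holds; first witness at position 0.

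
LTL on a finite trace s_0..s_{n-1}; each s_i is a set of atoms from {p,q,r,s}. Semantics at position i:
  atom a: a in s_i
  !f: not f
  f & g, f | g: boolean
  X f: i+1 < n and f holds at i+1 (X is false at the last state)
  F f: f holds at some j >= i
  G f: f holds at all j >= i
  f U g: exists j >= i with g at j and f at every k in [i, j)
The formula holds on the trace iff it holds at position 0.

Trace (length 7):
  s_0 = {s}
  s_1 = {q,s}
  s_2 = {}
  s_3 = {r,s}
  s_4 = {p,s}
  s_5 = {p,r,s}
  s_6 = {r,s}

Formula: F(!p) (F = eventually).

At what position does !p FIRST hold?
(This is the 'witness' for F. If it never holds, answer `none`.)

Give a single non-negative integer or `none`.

Answer: 0

Derivation:
s_0={s}: !p=True p=False
s_1={q,s}: !p=True p=False
s_2={}: !p=True p=False
s_3={r,s}: !p=True p=False
s_4={p,s}: !p=False p=True
s_5={p,r,s}: !p=False p=True
s_6={r,s}: !p=True p=False
F(!p) holds; first witness at position 0.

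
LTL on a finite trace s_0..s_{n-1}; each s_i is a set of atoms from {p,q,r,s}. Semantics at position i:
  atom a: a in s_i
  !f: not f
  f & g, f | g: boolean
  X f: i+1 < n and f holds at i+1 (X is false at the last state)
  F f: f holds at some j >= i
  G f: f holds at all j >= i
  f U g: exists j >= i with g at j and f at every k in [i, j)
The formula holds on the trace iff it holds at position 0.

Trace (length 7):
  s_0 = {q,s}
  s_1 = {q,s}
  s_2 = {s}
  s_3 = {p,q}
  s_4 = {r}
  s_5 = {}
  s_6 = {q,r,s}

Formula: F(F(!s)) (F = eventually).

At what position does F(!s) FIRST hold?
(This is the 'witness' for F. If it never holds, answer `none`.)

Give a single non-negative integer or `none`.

Answer: 0

Derivation:
s_0={q,s}: F(!s)=True !s=False s=True
s_1={q,s}: F(!s)=True !s=False s=True
s_2={s}: F(!s)=True !s=False s=True
s_3={p,q}: F(!s)=True !s=True s=False
s_4={r}: F(!s)=True !s=True s=False
s_5={}: F(!s)=True !s=True s=False
s_6={q,r,s}: F(!s)=False !s=False s=True
F(F(!s)) holds; first witness at position 0.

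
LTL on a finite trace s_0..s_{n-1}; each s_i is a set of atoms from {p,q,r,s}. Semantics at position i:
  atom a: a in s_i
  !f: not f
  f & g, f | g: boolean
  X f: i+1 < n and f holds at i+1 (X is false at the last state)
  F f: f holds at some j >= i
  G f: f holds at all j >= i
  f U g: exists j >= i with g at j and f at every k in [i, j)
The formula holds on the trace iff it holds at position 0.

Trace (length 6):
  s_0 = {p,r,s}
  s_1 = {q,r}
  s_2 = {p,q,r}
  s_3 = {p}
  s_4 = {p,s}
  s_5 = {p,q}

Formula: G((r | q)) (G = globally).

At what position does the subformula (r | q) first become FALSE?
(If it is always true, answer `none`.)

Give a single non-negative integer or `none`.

Answer: 3

Derivation:
s_0={p,r,s}: (r | q)=True r=True q=False
s_1={q,r}: (r | q)=True r=True q=True
s_2={p,q,r}: (r | q)=True r=True q=True
s_3={p}: (r | q)=False r=False q=False
s_4={p,s}: (r | q)=False r=False q=False
s_5={p,q}: (r | q)=True r=False q=True
G((r | q)) holds globally = False
First violation at position 3.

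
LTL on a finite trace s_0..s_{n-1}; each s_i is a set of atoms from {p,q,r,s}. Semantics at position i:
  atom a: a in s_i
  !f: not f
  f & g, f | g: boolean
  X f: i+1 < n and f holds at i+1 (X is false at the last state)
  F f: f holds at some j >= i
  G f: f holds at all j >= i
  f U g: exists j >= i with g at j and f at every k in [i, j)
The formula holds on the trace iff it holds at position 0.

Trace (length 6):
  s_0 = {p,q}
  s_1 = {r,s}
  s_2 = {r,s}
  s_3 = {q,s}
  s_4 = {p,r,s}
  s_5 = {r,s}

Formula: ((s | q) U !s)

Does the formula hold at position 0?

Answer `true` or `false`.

Answer: true

Derivation:
s_0={p,q}: ((s | q) U !s)=True (s | q)=True s=False q=True !s=True
s_1={r,s}: ((s | q) U !s)=False (s | q)=True s=True q=False !s=False
s_2={r,s}: ((s | q) U !s)=False (s | q)=True s=True q=False !s=False
s_3={q,s}: ((s | q) U !s)=False (s | q)=True s=True q=True !s=False
s_4={p,r,s}: ((s | q) U !s)=False (s | q)=True s=True q=False !s=False
s_5={r,s}: ((s | q) U !s)=False (s | q)=True s=True q=False !s=False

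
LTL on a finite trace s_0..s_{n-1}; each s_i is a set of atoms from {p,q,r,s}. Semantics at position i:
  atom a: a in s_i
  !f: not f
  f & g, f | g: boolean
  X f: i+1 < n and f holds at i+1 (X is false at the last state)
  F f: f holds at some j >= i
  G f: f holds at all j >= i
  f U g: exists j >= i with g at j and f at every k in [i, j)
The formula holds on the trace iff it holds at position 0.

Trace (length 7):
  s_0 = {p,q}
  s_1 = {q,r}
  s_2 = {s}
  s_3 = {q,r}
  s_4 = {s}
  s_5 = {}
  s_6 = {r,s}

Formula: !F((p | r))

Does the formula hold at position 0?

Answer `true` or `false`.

Answer: false

Derivation:
s_0={p,q}: !F((p | r))=False F((p | r))=True (p | r)=True p=True r=False
s_1={q,r}: !F((p | r))=False F((p | r))=True (p | r)=True p=False r=True
s_2={s}: !F((p | r))=False F((p | r))=True (p | r)=False p=False r=False
s_3={q,r}: !F((p | r))=False F((p | r))=True (p | r)=True p=False r=True
s_4={s}: !F((p | r))=False F((p | r))=True (p | r)=False p=False r=False
s_5={}: !F((p | r))=False F((p | r))=True (p | r)=False p=False r=False
s_6={r,s}: !F((p | r))=False F((p | r))=True (p | r)=True p=False r=True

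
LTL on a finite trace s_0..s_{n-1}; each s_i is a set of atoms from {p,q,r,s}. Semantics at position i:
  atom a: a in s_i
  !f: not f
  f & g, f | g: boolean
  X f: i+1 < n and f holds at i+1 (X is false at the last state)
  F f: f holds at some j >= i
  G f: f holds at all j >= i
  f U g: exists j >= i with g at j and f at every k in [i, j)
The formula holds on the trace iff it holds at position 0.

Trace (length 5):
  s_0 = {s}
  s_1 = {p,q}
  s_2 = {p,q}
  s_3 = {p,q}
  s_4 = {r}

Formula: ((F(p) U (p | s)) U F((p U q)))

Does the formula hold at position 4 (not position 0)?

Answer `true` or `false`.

s_0={s}: ((F(p) U (p | s)) U F((p U q)))=True (F(p) U (p | s))=True F(p)=True p=False (p | s)=True s=True F((p U q))=True (p U q)=False q=False
s_1={p,q}: ((F(p) U (p | s)) U F((p U q)))=True (F(p) U (p | s))=True F(p)=True p=True (p | s)=True s=False F((p U q))=True (p U q)=True q=True
s_2={p,q}: ((F(p) U (p | s)) U F((p U q)))=True (F(p) U (p | s))=True F(p)=True p=True (p | s)=True s=False F((p U q))=True (p U q)=True q=True
s_3={p,q}: ((F(p) U (p | s)) U F((p U q)))=True (F(p) U (p | s))=True F(p)=True p=True (p | s)=True s=False F((p U q))=True (p U q)=True q=True
s_4={r}: ((F(p) U (p | s)) U F((p U q)))=False (F(p) U (p | s))=False F(p)=False p=False (p | s)=False s=False F((p U q))=False (p U q)=False q=False
Evaluating at position 4: result = False

Answer: false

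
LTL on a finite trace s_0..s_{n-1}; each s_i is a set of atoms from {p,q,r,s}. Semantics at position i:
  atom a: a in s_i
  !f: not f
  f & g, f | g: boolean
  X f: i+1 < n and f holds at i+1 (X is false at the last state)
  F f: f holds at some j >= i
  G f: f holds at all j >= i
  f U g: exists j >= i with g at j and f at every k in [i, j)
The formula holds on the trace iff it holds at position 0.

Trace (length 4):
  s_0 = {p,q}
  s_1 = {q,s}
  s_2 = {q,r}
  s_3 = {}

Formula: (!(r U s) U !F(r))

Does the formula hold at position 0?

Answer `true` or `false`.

Answer: false

Derivation:
s_0={p,q}: (!(r U s) U !F(r))=False !(r U s)=True (r U s)=False r=False s=False !F(r)=False F(r)=True
s_1={q,s}: (!(r U s) U !F(r))=False !(r U s)=False (r U s)=True r=False s=True !F(r)=False F(r)=True
s_2={q,r}: (!(r U s) U !F(r))=True !(r U s)=True (r U s)=False r=True s=False !F(r)=False F(r)=True
s_3={}: (!(r U s) U !F(r))=True !(r U s)=True (r U s)=False r=False s=False !F(r)=True F(r)=False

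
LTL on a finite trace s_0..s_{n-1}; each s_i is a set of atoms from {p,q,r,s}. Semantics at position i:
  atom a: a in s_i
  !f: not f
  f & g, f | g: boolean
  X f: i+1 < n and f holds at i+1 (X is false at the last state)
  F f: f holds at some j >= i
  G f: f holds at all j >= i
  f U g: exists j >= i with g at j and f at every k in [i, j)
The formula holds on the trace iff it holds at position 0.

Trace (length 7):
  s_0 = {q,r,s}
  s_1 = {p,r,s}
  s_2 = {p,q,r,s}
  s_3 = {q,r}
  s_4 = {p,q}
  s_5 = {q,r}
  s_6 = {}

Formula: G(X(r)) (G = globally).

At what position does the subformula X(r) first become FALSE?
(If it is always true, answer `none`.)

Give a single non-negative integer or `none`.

Answer: 3

Derivation:
s_0={q,r,s}: X(r)=True r=True
s_1={p,r,s}: X(r)=True r=True
s_2={p,q,r,s}: X(r)=True r=True
s_3={q,r}: X(r)=False r=True
s_4={p,q}: X(r)=True r=False
s_5={q,r}: X(r)=False r=True
s_6={}: X(r)=False r=False
G(X(r)) holds globally = False
First violation at position 3.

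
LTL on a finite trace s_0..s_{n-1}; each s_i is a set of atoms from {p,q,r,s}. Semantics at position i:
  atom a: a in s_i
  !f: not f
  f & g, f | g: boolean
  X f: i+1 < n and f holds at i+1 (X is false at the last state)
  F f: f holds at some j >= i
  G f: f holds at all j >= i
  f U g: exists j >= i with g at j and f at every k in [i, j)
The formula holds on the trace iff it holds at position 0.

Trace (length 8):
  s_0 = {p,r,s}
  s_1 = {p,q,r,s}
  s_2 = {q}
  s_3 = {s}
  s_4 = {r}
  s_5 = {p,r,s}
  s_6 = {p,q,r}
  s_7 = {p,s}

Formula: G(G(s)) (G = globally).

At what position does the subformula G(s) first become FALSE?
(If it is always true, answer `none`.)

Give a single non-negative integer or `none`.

Answer: 0

Derivation:
s_0={p,r,s}: G(s)=False s=True
s_1={p,q,r,s}: G(s)=False s=True
s_2={q}: G(s)=False s=False
s_3={s}: G(s)=False s=True
s_4={r}: G(s)=False s=False
s_5={p,r,s}: G(s)=False s=True
s_6={p,q,r}: G(s)=False s=False
s_7={p,s}: G(s)=True s=True
G(G(s)) holds globally = False
First violation at position 0.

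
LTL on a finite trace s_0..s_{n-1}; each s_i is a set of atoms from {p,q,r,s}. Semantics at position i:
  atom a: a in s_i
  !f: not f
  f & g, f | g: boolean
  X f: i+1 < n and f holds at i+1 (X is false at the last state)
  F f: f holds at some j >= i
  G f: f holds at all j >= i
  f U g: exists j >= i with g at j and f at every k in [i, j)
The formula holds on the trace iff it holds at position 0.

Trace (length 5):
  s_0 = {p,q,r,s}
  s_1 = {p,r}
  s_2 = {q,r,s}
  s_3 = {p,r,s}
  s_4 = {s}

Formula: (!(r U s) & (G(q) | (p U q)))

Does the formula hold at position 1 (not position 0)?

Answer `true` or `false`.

Answer: false

Derivation:
s_0={p,q,r,s}: (!(r U s) & (G(q) | (p U q)))=False !(r U s)=False (r U s)=True r=True s=True (G(q) | (p U q))=True G(q)=False q=True (p U q)=True p=True
s_1={p,r}: (!(r U s) & (G(q) | (p U q)))=False !(r U s)=False (r U s)=True r=True s=False (G(q) | (p U q))=True G(q)=False q=False (p U q)=True p=True
s_2={q,r,s}: (!(r U s) & (G(q) | (p U q)))=False !(r U s)=False (r U s)=True r=True s=True (G(q) | (p U q))=True G(q)=False q=True (p U q)=True p=False
s_3={p,r,s}: (!(r U s) & (G(q) | (p U q)))=False !(r U s)=False (r U s)=True r=True s=True (G(q) | (p U q))=False G(q)=False q=False (p U q)=False p=True
s_4={s}: (!(r U s) & (G(q) | (p U q)))=False !(r U s)=False (r U s)=True r=False s=True (G(q) | (p U q))=False G(q)=False q=False (p U q)=False p=False
Evaluating at position 1: result = False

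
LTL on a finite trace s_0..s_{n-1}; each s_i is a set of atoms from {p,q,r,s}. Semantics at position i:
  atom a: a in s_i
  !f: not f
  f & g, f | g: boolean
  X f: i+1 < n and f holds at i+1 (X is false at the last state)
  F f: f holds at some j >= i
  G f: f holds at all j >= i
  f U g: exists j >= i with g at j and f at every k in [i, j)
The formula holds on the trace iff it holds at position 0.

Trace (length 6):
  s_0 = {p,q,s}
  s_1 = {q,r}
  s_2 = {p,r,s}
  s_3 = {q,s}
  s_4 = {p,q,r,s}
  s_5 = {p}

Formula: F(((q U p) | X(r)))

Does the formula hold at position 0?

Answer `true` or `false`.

s_0={p,q,s}: F(((q U p) | X(r)))=True ((q U p) | X(r))=True (q U p)=True q=True p=True X(r)=True r=False
s_1={q,r}: F(((q U p) | X(r)))=True ((q U p) | X(r))=True (q U p)=True q=True p=False X(r)=True r=True
s_2={p,r,s}: F(((q U p) | X(r)))=True ((q U p) | X(r))=True (q U p)=True q=False p=True X(r)=False r=True
s_3={q,s}: F(((q U p) | X(r)))=True ((q U p) | X(r))=True (q U p)=True q=True p=False X(r)=True r=False
s_4={p,q,r,s}: F(((q U p) | X(r)))=True ((q U p) | X(r))=True (q U p)=True q=True p=True X(r)=False r=True
s_5={p}: F(((q U p) | X(r)))=True ((q U p) | X(r))=True (q U p)=True q=False p=True X(r)=False r=False

Answer: true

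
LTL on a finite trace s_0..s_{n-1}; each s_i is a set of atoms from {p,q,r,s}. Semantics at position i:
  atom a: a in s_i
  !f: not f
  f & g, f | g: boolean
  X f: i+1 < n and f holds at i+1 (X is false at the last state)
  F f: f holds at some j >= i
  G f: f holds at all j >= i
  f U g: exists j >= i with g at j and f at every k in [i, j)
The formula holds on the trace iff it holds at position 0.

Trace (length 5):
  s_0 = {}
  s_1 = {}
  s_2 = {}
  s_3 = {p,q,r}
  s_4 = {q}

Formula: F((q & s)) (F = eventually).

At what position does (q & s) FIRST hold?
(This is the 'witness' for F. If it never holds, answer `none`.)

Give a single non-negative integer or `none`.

Answer: none

Derivation:
s_0={}: (q & s)=False q=False s=False
s_1={}: (q & s)=False q=False s=False
s_2={}: (q & s)=False q=False s=False
s_3={p,q,r}: (q & s)=False q=True s=False
s_4={q}: (q & s)=False q=True s=False
F((q & s)) does not hold (no witness exists).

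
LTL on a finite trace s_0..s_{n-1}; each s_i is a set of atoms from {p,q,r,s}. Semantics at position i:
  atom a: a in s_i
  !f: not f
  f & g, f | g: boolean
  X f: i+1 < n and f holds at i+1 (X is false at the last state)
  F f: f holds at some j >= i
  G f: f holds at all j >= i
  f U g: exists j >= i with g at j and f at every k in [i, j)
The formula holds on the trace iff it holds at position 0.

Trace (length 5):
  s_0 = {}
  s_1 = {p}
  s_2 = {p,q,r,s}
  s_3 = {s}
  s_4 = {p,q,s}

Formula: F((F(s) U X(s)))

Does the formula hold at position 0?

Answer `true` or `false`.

s_0={}: F((F(s) U X(s)))=True (F(s) U X(s))=True F(s)=True s=False X(s)=False
s_1={p}: F((F(s) U X(s)))=True (F(s) U X(s))=True F(s)=True s=False X(s)=True
s_2={p,q,r,s}: F((F(s) U X(s)))=True (F(s) U X(s))=True F(s)=True s=True X(s)=True
s_3={s}: F((F(s) U X(s)))=True (F(s) U X(s))=True F(s)=True s=True X(s)=True
s_4={p,q,s}: F((F(s) U X(s)))=False (F(s) U X(s))=False F(s)=True s=True X(s)=False

Answer: true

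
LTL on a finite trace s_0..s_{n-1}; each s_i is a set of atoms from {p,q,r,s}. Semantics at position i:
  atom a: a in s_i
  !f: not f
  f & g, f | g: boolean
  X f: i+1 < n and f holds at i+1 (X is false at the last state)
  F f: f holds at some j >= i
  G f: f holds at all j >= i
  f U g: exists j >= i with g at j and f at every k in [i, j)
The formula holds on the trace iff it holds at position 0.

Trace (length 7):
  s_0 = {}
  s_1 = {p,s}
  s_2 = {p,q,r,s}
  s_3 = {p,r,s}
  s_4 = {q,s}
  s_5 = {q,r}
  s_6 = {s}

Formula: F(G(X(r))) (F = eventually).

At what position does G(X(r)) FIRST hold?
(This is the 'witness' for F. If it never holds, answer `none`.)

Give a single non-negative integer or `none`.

Answer: none

Derivation:
s_0={}: G(X(r))=False X(r)=False r=False
s_1={p,s}: G(X(r))=False X(r)=True r=False
s_2={p,q,r,s}: G(X(r))=False X(r)=True r=True
s_3={p,r,s}: G(X(r))=False X(r)=False r=True
s_4={q,s}: G(X(r))=False X(r)=True r=False
s_5={q,r}: G(X(r))=False X(r)=False r=True
s_6={s}: G(X(r))=False X(r)=False r=False
F(G(X(r))) does not hold (no witness exists).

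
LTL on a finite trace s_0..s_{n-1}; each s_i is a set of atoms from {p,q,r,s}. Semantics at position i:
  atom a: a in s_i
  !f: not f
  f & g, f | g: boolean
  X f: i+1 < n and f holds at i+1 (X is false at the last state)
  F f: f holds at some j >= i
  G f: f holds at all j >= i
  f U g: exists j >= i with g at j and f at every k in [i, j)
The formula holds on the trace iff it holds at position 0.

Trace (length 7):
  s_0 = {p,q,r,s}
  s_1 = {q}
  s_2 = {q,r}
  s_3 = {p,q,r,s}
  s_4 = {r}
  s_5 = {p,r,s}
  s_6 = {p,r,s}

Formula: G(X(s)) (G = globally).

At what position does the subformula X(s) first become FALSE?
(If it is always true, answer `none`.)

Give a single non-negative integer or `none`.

Answer: 0

Derivation:
s_0={p,q,r,s}: X(s)=False s=True
s_1={q}: X(s)=False s=False
s_2={q,r}: X(s)=True s=False
s_3={p,q,r,s}: X(s)=False s=True
s_4={r}: X(s)=True s=False
s_5={p,r,s}: X(s)=True s=True
s_6={p,r,s}: X(s)=False s=True
G(X(s)) holds globally = False
First violation at position 0.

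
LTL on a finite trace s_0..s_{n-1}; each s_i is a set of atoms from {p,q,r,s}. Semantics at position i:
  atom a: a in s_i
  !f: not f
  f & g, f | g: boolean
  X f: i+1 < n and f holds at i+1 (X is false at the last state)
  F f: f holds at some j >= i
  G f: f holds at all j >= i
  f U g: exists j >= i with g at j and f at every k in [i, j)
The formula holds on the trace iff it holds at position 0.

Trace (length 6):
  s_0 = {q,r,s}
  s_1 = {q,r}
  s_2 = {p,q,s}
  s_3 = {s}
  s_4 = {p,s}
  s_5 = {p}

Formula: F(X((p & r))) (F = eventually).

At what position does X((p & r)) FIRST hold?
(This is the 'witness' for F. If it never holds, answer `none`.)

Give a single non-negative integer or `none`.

Answer: none

Derivation:
s_0={q,r,s}: X((p & r))=False (p & r)=False p=False r=True
s_1={q,r}: X((p & r))=False (p & r)=False p=False r=True
s_2={p,q,s}: X((p & r))=False (p & r)=False p=True r=False
s_3={s}: X((p & r))=False (p & r)=False p=False r=False
s_4={p,s}: X((p & r))=False (p & r)=False p=True r=False
s_5={p}: X((p & r))=False (p & r)=False p=True r=False
F(X((p & r))) does not hold (no witness exists).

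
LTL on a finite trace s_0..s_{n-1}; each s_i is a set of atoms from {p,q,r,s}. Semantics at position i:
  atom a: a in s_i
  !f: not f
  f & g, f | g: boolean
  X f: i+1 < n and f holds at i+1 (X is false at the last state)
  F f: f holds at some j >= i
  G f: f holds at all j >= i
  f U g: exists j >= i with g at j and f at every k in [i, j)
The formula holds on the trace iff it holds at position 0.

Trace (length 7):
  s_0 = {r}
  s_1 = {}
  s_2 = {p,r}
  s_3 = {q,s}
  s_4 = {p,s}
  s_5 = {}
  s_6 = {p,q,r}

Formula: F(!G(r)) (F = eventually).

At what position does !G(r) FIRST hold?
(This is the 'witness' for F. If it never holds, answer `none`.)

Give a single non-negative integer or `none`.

s_0={r}: !G(r)=True G(r)=False r=True
s_1={}: !G(r)=True G(r)=False r=False
s_2={p,r}: !G(r)=True G(r)=False r=True
s_3={q,s}: !G(r)=True G(r)=False r=False
s_4={p,s}: !G(r)=True G(r)=False r=False
s_5={}: !G(r)=True G(r)=False r=False
s_6={p,q,r}: !G(r)=False G(r)=True r=True
F(!G(r)) holds; first witness at position 0.

Answer: 0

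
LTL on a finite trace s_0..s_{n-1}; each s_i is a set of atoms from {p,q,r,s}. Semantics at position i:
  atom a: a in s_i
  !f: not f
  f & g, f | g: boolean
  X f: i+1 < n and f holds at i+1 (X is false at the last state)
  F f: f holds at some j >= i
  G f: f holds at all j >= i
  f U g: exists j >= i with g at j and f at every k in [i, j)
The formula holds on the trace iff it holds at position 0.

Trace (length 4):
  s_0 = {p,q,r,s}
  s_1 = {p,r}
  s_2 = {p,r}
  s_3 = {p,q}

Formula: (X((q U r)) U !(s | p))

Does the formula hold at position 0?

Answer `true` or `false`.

Answer: false

Derivation:
s_0={p,q,r,s}: (X((q U r)) U !(s | p))=False X((q U r))=True (q U r)=True q=True r=True !(s | p)=False (s | p)=True s=True p=True
s_1={p,r}: (X((q U r)) U !(s | p))=False X((q U r))=True (q U r)=True q=False r=True !(s | p)=False (s | p)=True s=False p=True
s_2={p,r}: (X((q U r)) U !(s | p))=False X((q U r))=False (q U r)=True q=False r=True !(s | p)=False (s | p)=True s=False p=True
s_3={p,q}: (X((q U r)) U !(s | p))=False X((q U r))=False (q U r)=False q=True r=False !(s | p)=False (s | p)=True s=False p=True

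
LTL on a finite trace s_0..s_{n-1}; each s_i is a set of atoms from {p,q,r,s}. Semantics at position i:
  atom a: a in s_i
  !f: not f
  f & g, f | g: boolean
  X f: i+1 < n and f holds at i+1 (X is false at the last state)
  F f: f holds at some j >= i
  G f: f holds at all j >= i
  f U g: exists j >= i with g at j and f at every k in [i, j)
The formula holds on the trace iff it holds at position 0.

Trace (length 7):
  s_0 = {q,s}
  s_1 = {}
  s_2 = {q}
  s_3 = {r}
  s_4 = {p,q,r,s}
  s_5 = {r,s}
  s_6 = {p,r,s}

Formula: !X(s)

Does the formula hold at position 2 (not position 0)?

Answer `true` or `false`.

s_0={q,s}: !X(s)=True X(s)=False s=True
s_1={}: !X(s)=True X(s)=False s=False
s_2={q}: !X(s)=True X(s)=False s=False
s_3={r}: !X(s)=False X(s)=True s=False
s_4={p,q,r,s}: !X(s)=False X(s)=True s=True
s_5={r,s}: !X(s)=False X(s)=True s=True
s_6={p,r,s}: !X(s)=True X(s)=False s=True
Evaluating at position 2: result = True

Answer: true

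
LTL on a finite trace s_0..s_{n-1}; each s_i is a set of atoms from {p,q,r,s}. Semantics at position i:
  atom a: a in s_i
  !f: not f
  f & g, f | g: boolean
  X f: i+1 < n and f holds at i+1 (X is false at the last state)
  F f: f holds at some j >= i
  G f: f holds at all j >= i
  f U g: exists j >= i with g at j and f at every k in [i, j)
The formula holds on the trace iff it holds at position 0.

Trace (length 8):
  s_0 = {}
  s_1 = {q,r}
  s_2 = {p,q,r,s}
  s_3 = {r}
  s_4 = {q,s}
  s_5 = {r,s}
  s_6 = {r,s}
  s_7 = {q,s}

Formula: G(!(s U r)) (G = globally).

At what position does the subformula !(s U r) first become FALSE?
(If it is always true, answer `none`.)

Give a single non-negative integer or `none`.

Answer: 1

Derivation:
s_0={}: !(s U r)=True (s U r)=False s=False r=False
s_1={q,r}: !(s U r)=False (s U r)=True s=False r=True
s_2={p,q,r,s}: !(s U r)=False (s U r)=True s=True r=True
s_3={r}: !(s U r)=False (s U r)=True s=False r=True
s_4={q,s}: !(s U r)=False (s U r)=True s=True r=False
s_5={r,s}: !(s U r)=False (s U r)=True s=True r=True
s_6={r,s}: !(s U r)=False (s U r)=True s=True r=True
s_7={q,s}: !(s U r)=True (s U r)=False s=True r=False
G(!(s U r)) holds globally = False
First violation at position 1.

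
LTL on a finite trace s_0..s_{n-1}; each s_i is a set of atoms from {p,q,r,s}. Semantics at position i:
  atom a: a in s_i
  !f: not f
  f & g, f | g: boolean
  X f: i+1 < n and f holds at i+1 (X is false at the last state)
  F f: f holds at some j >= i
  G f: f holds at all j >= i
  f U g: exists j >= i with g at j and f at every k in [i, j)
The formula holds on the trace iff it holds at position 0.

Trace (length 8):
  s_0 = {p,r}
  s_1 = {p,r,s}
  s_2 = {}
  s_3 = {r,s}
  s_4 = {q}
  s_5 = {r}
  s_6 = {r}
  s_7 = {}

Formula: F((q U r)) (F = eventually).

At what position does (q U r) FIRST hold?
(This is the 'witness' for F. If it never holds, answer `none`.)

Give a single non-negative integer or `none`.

Answer: 0

Derivation:
s_0={p,r}: (q U r)=True q=False r=True
s_1={p,r,s}: (q U r)=True q=False r=True
s_2={}: (q U r)=False q=False r=False
s_3={r,s}: (q U r)=True q=False r=True
s_4={q}: (q U r)=True q=True r=False
s_5={r}: (q U r)=True q=False r=True
s_6={r}: (q U r)=True q=False r=True
s_7={}: (q U r)=False q=False r=False
F((q U r)) holds; first witness at position 0.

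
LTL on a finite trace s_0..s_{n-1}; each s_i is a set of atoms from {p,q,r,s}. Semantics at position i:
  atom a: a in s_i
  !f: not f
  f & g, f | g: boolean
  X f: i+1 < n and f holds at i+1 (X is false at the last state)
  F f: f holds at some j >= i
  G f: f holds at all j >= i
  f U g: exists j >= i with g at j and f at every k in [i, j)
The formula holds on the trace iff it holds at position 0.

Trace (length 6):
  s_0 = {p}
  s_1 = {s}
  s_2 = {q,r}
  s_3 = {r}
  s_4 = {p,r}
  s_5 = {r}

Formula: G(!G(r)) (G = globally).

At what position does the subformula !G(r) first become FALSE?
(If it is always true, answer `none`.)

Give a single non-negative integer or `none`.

Answer: 2

Derivation:
s_0={p}: !G(r)=True G(r)=False r=False
s_1={s}: !G(r)=True G(r)=False r=False
s_2={q,r}: !G(r)=False G(r)=True r=True
s_3={r}: !G(r)=False G(r)=True r=True
s_4={p,r}: !G(r)=False G(r)=True r=True
s_5={r}: !G(r)=False G(r)=True r=True
G(!G(r)) holds globally = False
First violation at position 2.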